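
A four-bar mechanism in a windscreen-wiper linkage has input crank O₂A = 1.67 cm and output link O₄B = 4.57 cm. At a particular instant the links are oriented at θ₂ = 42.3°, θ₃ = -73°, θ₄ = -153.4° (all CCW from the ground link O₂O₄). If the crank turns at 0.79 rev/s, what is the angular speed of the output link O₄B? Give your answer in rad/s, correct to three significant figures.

ω₂ = 4.964 rad/s (from 0.79 rev/s).
Differentiating the loop-closure r₂e^{iθ₂}+r₃e^{iθ₃}=r₁+r₄e^{iθ₄} gives r₂ω₂e^{iθ₂}+r₃ω₃e^{iθ₃}=r₄ω₄e^{iθ₄}.
Eliminating the other unknown: ω₄ = r₂ω₂ sin(θ₂−θ₃) / [r₄ sin(θ₄−θ₃)].
Numerator sine = +0.90408; denominator sine = -0.98600.
Result = 0.0167·4.964·(+0.90408) / (0.0457·(-0.98600)) = -1.6632 rad/s; magnitude 1.6632 rad/s.

1.66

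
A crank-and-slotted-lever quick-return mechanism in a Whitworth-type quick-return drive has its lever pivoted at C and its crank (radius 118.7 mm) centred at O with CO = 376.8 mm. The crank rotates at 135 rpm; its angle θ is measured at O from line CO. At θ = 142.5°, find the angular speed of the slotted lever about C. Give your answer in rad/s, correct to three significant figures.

3.55

ω = 14.14 rad/s (from 135 rpm).
Crank pin A relative to C: A = (d + r cosθ, r sinθ); lever angle φ = atan2(r sinθ, d + r cosθ).
Differentiating tanφ: φ̇ = rω(d cosθ + r)/(d² + r² + 2dr cosθ).
d² + r² + 2dr cosθ = |CA|² = 0.0851006 m²;  d cosθ + r = -0.18024 m.
|ω_lever| = |0.1187·14.14·-0.18024| / 0.0851006 = 3.554 rad/s.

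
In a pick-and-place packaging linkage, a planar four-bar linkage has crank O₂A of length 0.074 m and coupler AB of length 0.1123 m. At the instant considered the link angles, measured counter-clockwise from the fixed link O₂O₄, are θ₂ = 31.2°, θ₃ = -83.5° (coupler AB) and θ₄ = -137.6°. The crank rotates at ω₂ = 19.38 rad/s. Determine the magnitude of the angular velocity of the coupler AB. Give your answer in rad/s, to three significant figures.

3.06

ω₂ = 19.38 rad/s
Differentiating the loop-closure r₂e^{iθ₂}+r₃e^{iθ₃}=r₁+r₄e^{iθ₄} gives r₂ω₂e^{iθ₂}+r₃ω₃e^{iθ₃}=r₄ω₄e^{iθ₄}.
Eliminating the other unknown: ω₃ = r₂ω₂ sin(θ₄−θ₂) / [r₃ sin(θ₃−θ₄)].
Numerator sine = -0.19423; denominator sine = +0.81004.
Result = 0.074·19.38·(-0.19423) / (0.1123·(+0.81004)) = -3.0621 rad/s; magnitude 3.0621 rad/s.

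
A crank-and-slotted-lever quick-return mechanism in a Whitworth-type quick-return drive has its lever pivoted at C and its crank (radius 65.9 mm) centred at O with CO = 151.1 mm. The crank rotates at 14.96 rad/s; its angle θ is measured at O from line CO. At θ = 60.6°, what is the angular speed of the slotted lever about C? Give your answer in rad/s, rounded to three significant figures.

3.74

ω = 14.96 rad/s
Crank pin A relative to C: A = (d + r cosθ, r sinθ); lever angle φ = atan2(r sinθ, d + r cosθ).
Differentiating tanφ: φ̇ = rω(d cosθ + r)/(d² + r² + 2dr cosθ).
d² + r² + 2dr cosθ = |CA|² = 0.0369504 m²;  d cosθ + r = +0.14008 m.
|ω_lever| = |0.0659·14.96·+0.14008| / 0.0369504 = 3.7373 rad/s.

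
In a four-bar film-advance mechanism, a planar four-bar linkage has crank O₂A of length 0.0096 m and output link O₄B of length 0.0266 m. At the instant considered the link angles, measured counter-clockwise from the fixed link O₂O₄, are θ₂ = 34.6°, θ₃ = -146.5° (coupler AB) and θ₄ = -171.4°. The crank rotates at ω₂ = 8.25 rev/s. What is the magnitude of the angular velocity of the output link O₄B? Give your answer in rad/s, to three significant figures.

ω₂ = 51.84 rad/s (from 8.25 rev/s).
Differentiating the loop-closure r₂e^{iθ₂}+r₃e^{iθ₃}=r₁+r₄e^{iθ₄} gives r₂ω₂e^{iθ₂}+r₃ω₃e^{iθ₃}=r₄ω₄e^{iθ₄}.
Eliminating the other unknown: ω₄ = r₂ω₂ sin(θ₂−θ₃) / [r₄ sin(θ₄−θ₃)].
Numerator sine = -0.01920; denominator sine = -0.42104.
Result = 0.0096·51.84·(-0.01920) / (0.0266·(-0.42104)) = +0.853 rad/s; magnitude 0.853 rad/s.

0.853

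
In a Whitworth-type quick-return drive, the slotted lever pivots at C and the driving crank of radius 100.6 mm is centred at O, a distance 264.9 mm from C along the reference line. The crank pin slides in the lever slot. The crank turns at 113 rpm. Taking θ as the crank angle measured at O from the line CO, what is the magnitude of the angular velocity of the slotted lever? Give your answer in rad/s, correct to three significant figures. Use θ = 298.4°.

ω = 11.83 rad/s (from 113 rpm).
Crank pin A relative to C: A = (d + r cosθ, r sinθ); lever angle φ = atan2(r sinθ, d + r cosθ).
Differentiating tanφ: φ̇ = rω(d cosθ + r)/(d² + r² + 2dr cosθ).
d² + r² + 2dr cosθ = |CA|² = 0.105642 m²;  d cosθ + r = +0.22659 m.
|ω_lever| = |0.1006·11.83·+0.22659| / 0.105642 = 2.5534 rad/s.

2.55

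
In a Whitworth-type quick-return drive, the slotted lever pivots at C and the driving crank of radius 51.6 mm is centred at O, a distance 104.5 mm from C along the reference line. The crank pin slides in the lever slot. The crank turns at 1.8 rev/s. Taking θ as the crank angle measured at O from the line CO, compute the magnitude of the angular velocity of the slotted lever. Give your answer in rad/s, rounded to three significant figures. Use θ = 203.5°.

6.99

ω = 11.31 rad/s (from 1.8 rev/s).
Crank pin A relative to C: A = (d + r cosθ, r sinθ); lever angle φ = atan2(r sinθ, d + r cosθ).
Differentiating tanφ: φ̇ = rω(d cosθ + r)/(d² + r² + 2dr cosθ).
d² + r² + 2dr cosθ = |CA|² = 0.00369287 m²;  d cosθ + r = -0.044233 m.
|ω_lever| = |0.0516·11.31·-0.044233| / 0.00369287 = 6.9901 rad/s.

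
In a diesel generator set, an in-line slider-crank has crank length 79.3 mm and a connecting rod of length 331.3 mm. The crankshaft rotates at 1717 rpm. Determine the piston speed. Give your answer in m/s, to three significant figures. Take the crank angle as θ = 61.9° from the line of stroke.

14.0

ω = 2π·1717/60 = 179.8 rad/s
For an in-line slider-crank, x = r cosθ + √(L² − r² sin²θ), so v = −rω sinθ·[1 + r cosθ/√(L² − r² sin²θ)].
With r = 0.0793 m, L = 0.3313 m, θ = 61.9°: √(L² − r² sin²θ) = 0.32383 m.
v = −0.0793·179.8·0.88213·[1 + 0.0793·0.47101/0.32383] = -14.028 m/s.
|v| = 14.028 m/s.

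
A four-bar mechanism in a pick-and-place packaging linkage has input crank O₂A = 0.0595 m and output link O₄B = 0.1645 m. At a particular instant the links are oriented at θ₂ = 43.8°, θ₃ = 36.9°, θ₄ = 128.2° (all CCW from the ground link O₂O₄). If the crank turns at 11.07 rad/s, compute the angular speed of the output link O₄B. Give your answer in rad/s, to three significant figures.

0.481

ω₂ = 11.07 rad/s
Differentiating the loop-closure r₂e^{iθ₂}+r₃e^{iθ₃}=r₁+r₄e^{iθ₄} gives r₂ω₂e^{iθ₂}+r₃ω₃e^{iθ₃}=r₄ω₄e^{iθ₄}.
Eliminating the other unknown: ω₄ = r₂ω₂ sin(θ₂−θ₃) / [r₄ sin(θ₄−θ₃)].
Numerator sine = +0.12014; denominator sine = +0.99974.
Result = 0.0595·11.07·(+0.12014) / (0.1645·(+0.99974)) = +0.48116 rad/s; magnitude 0.48116 rad/s.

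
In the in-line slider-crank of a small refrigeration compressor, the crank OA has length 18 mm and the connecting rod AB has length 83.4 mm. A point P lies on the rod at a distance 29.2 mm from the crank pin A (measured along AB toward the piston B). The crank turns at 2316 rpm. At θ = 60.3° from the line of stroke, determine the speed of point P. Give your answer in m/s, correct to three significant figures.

ω = 242.5 rad/s.  Crank-pin speed |V_A| = rω = 4.3656 m/s, perpendicular to OA.
Rod angle: sinφ = −(r/L) sinθ ⇒ φ = -10.805°; ω_rod = −rω cosθ/√(L²−r²sin²θ) = -26.403 rad/s.
V_P = V_A + ω_rod × AP, with AP = 0.0292 m along the rod.
Components: V_Px = −rω sinθ − a·ω_rod·sinφ = -3.9366 m/s;  V_Py = rω cosθ + a·ω_rod·cosφ = +1.4057 m/s.
|V_P| = √(V_Px² + V_Py²) = 4.18 m/s.

4.18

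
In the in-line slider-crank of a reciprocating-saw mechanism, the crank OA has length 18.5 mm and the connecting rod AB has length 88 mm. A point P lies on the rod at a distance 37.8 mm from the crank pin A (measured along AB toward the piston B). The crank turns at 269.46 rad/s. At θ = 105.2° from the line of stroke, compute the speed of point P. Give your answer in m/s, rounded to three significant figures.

ω = 269.5 rad/s.  Crank-pin speed |V_A| = rω = 4.985 m/s, perpendicular to OA.
Rod angle: sinφ = −(r/L) sinθ ⇒ φ = -11.705°; ω_rod = −rω cosθ/√(L²−r²sin²θ) = +15.168 rad/s.
V_P = V_A + ω_rod × AP, with AP = 0.0378 m along the rod.
Components: V_Px = −rω sinθ − a·ω_rod·sinφ = -4.6943 m/s;  V_Py = rω cosθ + a·ω_rod·cosφ = -0.74559 m/s.
|V_P| = √(V_Px² + V_Py²) = 4.7531 m/s.

4.75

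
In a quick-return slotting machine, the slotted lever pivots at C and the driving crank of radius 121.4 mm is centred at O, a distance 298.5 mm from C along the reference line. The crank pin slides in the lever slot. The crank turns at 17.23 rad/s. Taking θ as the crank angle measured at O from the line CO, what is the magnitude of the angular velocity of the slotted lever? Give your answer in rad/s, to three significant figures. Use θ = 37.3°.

4.65

ω = 17.23 rad/s
Crank pin A relative to C: A = (d + r cosθ, r sinθ); lever angle φ = atan2(r sinθ, d + r cosθ).
Differentiating tanφ: φ̇ = rω(d cosθ + r)/(d² + r² + 2dr cosθ).
d² + r² + 2dr cosθ = |CA|² = 0.161493 m²;  d cosθ + r = +0.35885 m.
|ω_lever| = |0.1214·17.23·+0.35885| / 0.161493 = 4.648 rad/s.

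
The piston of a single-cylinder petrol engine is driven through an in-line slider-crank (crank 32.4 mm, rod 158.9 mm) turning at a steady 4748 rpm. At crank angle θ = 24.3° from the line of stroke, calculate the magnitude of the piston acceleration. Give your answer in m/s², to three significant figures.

8390

ω = 2π·4748/60 = 497.2 rad/s
x(θ) = r cosθ + √(L² − r² sin²θ); with ω constant, a = ω²·d²x/dθ².
d²x/dθ² = −r cosθ − r²(cos2θ)/√u − r⁴ sin²2θ/(4u^{3/2}),  u = L² − r² sin²θ = 0.0250714 m².
Substituting r = 0.0324 m, L = 0.1589 m, θ = 24.3°: d²x/dθ² = -0.033953 m.
a = ω²·d²x/dθ² = (497.2)²·(-0.033953) = -8393.7 m/s²;  |a| = 8393.7 m/s².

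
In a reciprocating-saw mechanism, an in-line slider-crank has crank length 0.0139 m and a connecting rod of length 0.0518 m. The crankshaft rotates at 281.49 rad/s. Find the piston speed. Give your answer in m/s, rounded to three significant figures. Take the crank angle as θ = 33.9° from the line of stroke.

ω = 281.5 rad/s
For an in-line slider-crank, x = r cosθ + √(L² − r² sin²θ), so v = −rω sinθ·[1 + r cosθ/√(L² − r² sin²θ)].
With r = 0.0139 m, L = 0.0518 m, θ = 33.9°: √(L² − r² sin²θ) = 0.051217 m.
v = −0.0139·281.5·0.55775·[1 + 0.0139·0.83001/0.051217] = -2.6739 m/s.
|v| = 2.6739 m/s.

2.67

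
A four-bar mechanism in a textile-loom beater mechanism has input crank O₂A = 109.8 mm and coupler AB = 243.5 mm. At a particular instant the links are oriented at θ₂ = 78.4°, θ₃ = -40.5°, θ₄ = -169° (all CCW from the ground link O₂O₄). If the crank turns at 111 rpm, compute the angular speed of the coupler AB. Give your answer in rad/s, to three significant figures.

6.18

ω₂ = 11.62 rad/s (from 111 rpm).
Differentiating the loop-closure r₂e^{iθ₂}+r₃e^{iθ₃}=r₁+r₄e^{iθ₄} gives r₂ω₂e^{iθ₂}+r₃ω₃e^{iθ₃}=r₄ω₄e^{iθ₄}.
Eliminating the other unknown: ω₃ = r₂ω₂ sin(θ₄−θ₂) / [r₃ sin(θ₃−θ₄)].
Numerator sine = +0.92321; denominator sine = +0.78261.
Result = 0.1098·11.62·(+0.92321) / (0.2435·(+0.78261)) = +6.1832 rad/s; magnitude 6.1832 rad/s.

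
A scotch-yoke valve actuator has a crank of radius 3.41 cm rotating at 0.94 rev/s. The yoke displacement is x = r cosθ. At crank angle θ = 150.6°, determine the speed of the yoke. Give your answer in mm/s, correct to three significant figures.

98.9

ω = 5.906 rad/s (from 0.94 rev/s).
x = r cosθ ⇒ ẋ = −rω sinθ.
|v| = rω|sinθ| = 0.0341·5.906·|sin 150.6°| = 0.098869 m/s = 98.869 mm/s.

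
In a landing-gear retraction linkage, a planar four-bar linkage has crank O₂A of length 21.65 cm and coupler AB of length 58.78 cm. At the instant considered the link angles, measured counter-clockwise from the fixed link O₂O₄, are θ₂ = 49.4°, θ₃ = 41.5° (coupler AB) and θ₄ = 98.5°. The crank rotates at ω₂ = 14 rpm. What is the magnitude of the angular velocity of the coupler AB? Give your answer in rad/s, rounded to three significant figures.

0.487

ω₂ = 1.466 rad/s (from 14 rpm).
Differentiating the loop-closure r₂e^{iθ₂}+r₃e^{iθ₃}=r₁+r₄e^{iθ₄} gives r₂ω₂e^{iθ₂}+r₃ω₃e^{iθ₃}=r₄ω₄e^{iθ₄}.
Eliminating the other unknown: ω₃ = r₂ω₂ sin(θ₄−θ₂) / [r₃ sin(θ₃−θ₄)].
Numerator sine = +0.75585; denominator sine = -0.83867.
Result = 0.2165·1.466·(+0.75585) / (0.5878·(-0.83867)) = -0.48667 rad/s; magnitude 0.48667 rad/s.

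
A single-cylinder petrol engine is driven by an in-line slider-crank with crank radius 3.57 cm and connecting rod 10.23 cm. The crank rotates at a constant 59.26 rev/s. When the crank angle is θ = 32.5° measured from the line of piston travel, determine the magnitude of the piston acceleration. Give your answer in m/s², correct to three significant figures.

ω = 2π·59.3 = 372.3 rad/s
x(θ) = r cosθ + √(L² − r² sin²θ); with ω constant, a = ω²·d²x/dθ².
d²x/dθ² = −r cosθ − r²(cos2θ)/√u − r⁴ sin²2θ/(4u^{3/2}),  u = L² − r² sin²θ = 0.0100974 m².
Substituting r = 0.0357 m, L = 0.1023 m, θ = 32.5°: d²x/dθ² = -0.035798 m.
a = ω²·d²x/dθ² = (372.3)²·(-0.035798) = -4963 m/s²;  |a| = 4963 m/s².

4960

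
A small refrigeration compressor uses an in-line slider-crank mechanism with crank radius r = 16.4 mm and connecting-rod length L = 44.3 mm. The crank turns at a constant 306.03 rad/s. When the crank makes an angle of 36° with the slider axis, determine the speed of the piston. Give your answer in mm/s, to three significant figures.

3860

ω = 306 rad/s
For an in-line slider-crank, x = r cosθ + √(L² − r² sin²θ), so v = −rω sinθ·[1 + r cosθ/√(L² − r² sin²θ)].
With r = 0.0164 m, L = 0.0443 m, θ = 36°: √(L² − r² sin²θ) = 0.043238 m.
v = −0.0164·306·0.58779·[1 + 0.0164·0.80902/0.043238] = -3.8553 m/s.
|v| = 3.8553 m/s = 3855.3 mm/s.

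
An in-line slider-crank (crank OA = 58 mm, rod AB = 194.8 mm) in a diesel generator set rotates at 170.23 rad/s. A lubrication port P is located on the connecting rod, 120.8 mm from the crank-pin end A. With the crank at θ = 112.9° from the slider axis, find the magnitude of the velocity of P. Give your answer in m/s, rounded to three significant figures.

8.54

ω = 170.2 rad/s.  Crank-pin speed |V_A| = rω = 9.8733 m/s, perpendicular to OA.
Rod angle: sinφ = −(r/L) sinθ ⇒ φ = -15.919°; ω_rod = −rω cosθ/√(L²−r²sin²θ) = +20.509 rad/s.
V_P = V_A + ω_rod × AP, with AP = 0.1208 m along the rod.
Components: V_Px = −rω sinθ − a·ω_rod·sinφ = -8.4157 m/s;  V_Py = rω cosθ + a·ω_rod·cosφ = -1.4595 m/s.
|V_P| = √(V_Px² + V_Py²) = 8.5413 m/s.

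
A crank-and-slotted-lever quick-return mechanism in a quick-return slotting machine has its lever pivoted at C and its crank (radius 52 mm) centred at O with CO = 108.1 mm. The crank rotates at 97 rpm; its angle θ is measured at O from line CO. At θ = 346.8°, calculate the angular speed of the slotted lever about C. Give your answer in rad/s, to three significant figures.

ω = 10.16 rad/s (from 97 rpm).
Crank pin A relative to C: A = (d + r cosθ, r sinθ); lever angle φ = atan2(r sinθ, d + r cosθ).
Differentiating tanφ: φ̇ = rω(d cosθ + r)/(d² + r² + 2dr cosθ).
d² + r² + 2dr cosθ = |CA|² = 0.025335 m²;  d cosθ + r = +0.15724 m.
|ω_lever| = |0.052·10.16·+0.15724| / 0.025335 = 3.2784 rad/s.

3.28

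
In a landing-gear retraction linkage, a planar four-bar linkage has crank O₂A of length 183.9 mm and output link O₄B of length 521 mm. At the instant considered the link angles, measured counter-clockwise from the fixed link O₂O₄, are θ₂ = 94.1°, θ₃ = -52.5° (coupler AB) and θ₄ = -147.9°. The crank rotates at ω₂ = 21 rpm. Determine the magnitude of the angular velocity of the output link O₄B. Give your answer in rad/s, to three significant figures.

0.429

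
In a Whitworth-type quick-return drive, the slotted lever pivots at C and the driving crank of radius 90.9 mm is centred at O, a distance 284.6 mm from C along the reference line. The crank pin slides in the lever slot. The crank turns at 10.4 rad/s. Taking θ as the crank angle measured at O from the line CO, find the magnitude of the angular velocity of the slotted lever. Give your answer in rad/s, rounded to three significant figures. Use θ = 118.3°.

0.643

ω = 10.4 rad/s
Crank pin A relative to C: A = (d + r cosθ, r sinθ); lever angle φ = atan2(r sinθ, d + r cosθ).
Differentiating tanφ: φ̇ = rω(d cosθ + r)/(d² + r² + 2dr cosθ).
d² + r² + 2dr cosθ = |CA|² = 0.0647305 m²;  d cosθ + r = -0.044026 m.
|ω_lever| = |0.0909·10.4·-0.044026| / 0.0647305 = 0.64297 rad/s.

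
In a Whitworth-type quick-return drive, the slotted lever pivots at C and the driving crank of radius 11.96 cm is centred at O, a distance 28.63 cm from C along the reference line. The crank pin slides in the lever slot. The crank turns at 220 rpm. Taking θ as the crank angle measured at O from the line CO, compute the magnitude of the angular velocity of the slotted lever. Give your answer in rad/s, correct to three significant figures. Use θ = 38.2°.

ω = 23.04 rad/s (from 220 rpm).
Crank pin A relative to C: A = (d + r cosθ, r sinθ); lever angle φ = atan2(r sinθ, d + r cosθ).
Differentiating tanφ: φ̇ = rω(d cosθ + r)/(d² + r² + 2dr cosθ).
d² + r² + 2dr cosθ = |CA|² = 0.15009 m²;  d cosθ + r = +0.34459 m.
|ω_lever| = |0.1196·23.04·+0.34459| / 0.15009 = 6.3261 rad/s.

6.33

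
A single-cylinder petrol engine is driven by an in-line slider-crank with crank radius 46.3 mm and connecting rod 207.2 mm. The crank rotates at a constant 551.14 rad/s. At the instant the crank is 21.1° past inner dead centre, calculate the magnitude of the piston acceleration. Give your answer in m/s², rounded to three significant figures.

15500

ω = 551.1 rad/s
x(θ) = r cosθ + √(L² − r² sin²θ); with ω constant, a = ω²·d²x/dθ².
d²x/dθ² = −r cosθ − r²(cos2θ)/√u − r⁴ sin²2θ/(4u^{3/2}),  u = L² − r² sin²θ = 0.042654 m².
Substituting r = 0.0463 m, L = 0.2072 m, θ = 21.1°: d²x/dθ² = -0.050944 m.
a = ω²·d²x/dθ² = (551.1)²·(-0.050944) = -15474 m/s²;  |a| = 15474 m/s².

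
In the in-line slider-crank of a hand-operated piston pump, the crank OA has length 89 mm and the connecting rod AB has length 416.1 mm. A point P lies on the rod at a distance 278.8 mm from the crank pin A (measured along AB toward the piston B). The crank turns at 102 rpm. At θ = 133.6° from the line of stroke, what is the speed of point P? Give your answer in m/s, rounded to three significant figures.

0.656

ω = 10.68 rad/s.  Crank-pin speed |V_A| = rω = 0.95065 m/s, perpendicular to OA.
Rod angle: sinφ = −(r/L) sinθ ⇒ φ = -8.911°; ω_rod = −rω cosθ/√(L²−r²sin²θ) = +1.5948 rad/s.
V_P = V_A + ω_rod × AP, with AP = 0.2788 m along the rod.
Components: V_Px = −rω sinθ − a·ω_rod·sinφ = -0.61956 m/s;  V_Py = rω cosθ + a·ω_rod·cosφ = -0.21632 m/s.
|V_P| = √(V_Px² + V_Py²) = 0.65624 m/s.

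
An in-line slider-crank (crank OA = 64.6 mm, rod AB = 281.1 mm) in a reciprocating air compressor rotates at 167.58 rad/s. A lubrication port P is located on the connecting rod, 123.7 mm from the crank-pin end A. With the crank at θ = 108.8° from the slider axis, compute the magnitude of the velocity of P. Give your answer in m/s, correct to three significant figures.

ω = 167.6 rad/s.  Crank-pin speed |V_A| = rω = 10.826 m/s, perpendicular to OA.
Rod angle: sinφ = −(r/L) sinθ ⇒ φ = -12.565°; ω_rod = −rω cosθ/√(L²−r²sin²θ) = +12.716 rad/s.
V_P = V_A + ω_rod × AP, with AP = 0.1237 m along the rod.
Components: V_Px = −rω sinθ − a·ω_rod·sinφ = -9.9059 m/s;  V_Py = rω cosθ + a·ω_rod·cosφ = -1.9535 m/s.
|V_P| = √(V_Px² + V_Py²) = 10.097 m/s.

10.1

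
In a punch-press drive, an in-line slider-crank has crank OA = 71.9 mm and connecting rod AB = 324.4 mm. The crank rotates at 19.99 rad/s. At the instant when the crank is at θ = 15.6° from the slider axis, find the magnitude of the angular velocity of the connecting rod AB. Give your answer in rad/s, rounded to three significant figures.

4.27

ω = 19.99 rad/s
The rod makes angle φ with the slider axis where L sinφ = r sinθ; differentiating, L cosφ·φ̇ = r ω cosθ.
L cosφ = √(L² − r² sin²θ) = 0.32382 m.
|ω_rod| = r ω |cosθ| / √(L² − r² sin²θ) = 0.0719·19.99·0.96316/0.32382 = 4.275 rad/s.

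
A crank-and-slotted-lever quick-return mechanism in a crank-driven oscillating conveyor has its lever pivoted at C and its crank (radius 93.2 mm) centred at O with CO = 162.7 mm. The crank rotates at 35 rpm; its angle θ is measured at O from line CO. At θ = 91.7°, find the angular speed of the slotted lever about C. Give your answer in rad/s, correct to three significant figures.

ω = 3.665 rad/s (from 35 rpm).
Crank pin A relative to C: A = (d + r cosθ, r sinθ); lever angle φ = atan2(r sinθ, d + r cosθ).
Differentiating tanφ: φ̇ = rω(d cosθ + r)/(d² + r² + 2dr cosθ).
d² + r² + 2dr cosθ = |CA|² = 0.0342578 m²;  d cosθ + r = +0.088373 m.
|ω_lever| = |0.0932·3.665·+0.088373| / 0.0342578 = 0.8812 rad/s.

0.881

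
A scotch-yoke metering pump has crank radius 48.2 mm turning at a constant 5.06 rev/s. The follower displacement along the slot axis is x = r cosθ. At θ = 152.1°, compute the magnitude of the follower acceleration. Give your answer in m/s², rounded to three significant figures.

43.1

ω = 31.79 rad/s (from 5.06 rev/s).
x = r cosθ ⇒ ẍ = −rω² cosθ (ω constant).
|a| = rω²|cosθ| = 0.0482·(31.79)²·|cos 152.1°| = 43.057 m/s².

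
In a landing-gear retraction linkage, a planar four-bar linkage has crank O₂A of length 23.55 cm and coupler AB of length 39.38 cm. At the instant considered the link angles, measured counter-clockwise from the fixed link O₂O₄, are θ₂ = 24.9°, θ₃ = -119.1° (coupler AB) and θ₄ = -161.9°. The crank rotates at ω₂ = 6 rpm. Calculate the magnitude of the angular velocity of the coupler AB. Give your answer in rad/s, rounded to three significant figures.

ω₂ = 0.6283 rad/s (from 6 rpm).
Differentiating the loop-closure r₂e^{iθ₂}+r₃e^{iθ₃}=r₁+r₄e^{iθ₄} gives r₂ω₂e^{iθ₂}+r₃ω₃e^{iθ₃}=r₄ω₄e^{iθ₄}.
Eliminating the other unknown: ω₃ = r₂ω₂ sin(θ₄−θ₂) / [r₃ sin(θ₃−θ₄)].
Numerator sine = +0.11840; denominator sine = +0.67944.
Result = 0.2355·0.6283·(+0.11840) / (0.3938·(+0.67944)) = +0.06548 rad/s; magnitude 0.06548 rad/s.

0.0655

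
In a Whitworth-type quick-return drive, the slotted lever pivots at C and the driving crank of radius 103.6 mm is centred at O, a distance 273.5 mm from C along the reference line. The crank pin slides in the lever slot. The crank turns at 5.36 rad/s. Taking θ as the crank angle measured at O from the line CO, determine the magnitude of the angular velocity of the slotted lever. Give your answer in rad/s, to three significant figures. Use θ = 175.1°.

ω = 5.36 rad/s
Crank pin A relative to C: A = (d + r cosθ, r sinθ); lever angle φ = atan2(r sinθ, d + r cosθ).
Differentiating tanφ: φ̇ = rω(d cosθ + r)/(d² + r² + 2dr cosθ).
d² + r² + 2dr cosθ = |CA|² = 0.0290731 m²;  d cosθ + r = -0.1689 m.
|ω_lever| = |0.1036·5.36·-0.1689| / 0.0290731 = 3.226 rad/s.

3.23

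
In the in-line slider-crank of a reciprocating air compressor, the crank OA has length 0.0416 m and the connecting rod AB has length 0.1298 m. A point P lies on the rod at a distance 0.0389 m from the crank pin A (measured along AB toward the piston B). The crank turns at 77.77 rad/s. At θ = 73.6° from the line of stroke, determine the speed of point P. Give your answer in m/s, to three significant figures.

ω = 77.77 rad/s.  Crank-pin speed |V_A| = rω = 3.2352 m/s, perpendicular to OA.
Rod angle: sinφ = −(r/L) sinθ ⇒ φ = -17.906°; ω_rod = −rω cosθ/√(L²−r²sin²θ) = -7.3955 rad/s.
V_P = V_A + ω_rod × AP, with AP = 0.0389 m along the rod.
Components: V_Px = −rω sinθ − a·ω_rod·sinφ = -3.1921 m/s;  V_Py = rω cosθ + a·ω_rod·cosφ = +0.63969 m/s.
|V_P| = √(V_Px² + V_Py²) = 3.2555 m/s.

3.26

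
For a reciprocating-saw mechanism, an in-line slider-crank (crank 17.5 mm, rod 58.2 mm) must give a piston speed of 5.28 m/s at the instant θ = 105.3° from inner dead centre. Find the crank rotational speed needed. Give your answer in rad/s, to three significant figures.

341

For an in-line slider-crank, |v_piston| = rω|sinθ|·[1 + r cosθ/√(L² − r² sin²θ)].
With r = 0.0175 m, L = 0.0582 m, θ = 105.3°: the bracketed kinematic factor |dx/dθ| = 0.01548 m.
ω = v/|dx/dθ| = 5.28/0.01548 = 341.08 rad/s.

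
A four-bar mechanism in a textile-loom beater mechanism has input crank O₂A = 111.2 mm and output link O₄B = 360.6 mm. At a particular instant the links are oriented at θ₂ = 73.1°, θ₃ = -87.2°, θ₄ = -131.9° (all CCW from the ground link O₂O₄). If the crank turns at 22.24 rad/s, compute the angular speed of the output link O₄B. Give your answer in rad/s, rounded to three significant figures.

ω₂ = 22.24 rad/s
Differentiating the loop-closure r₂e^{iθ₂}+r₃e^{iθ₃}=r₁+r₄e^{iθ₄} gives r₂ω₂e^{iθ₂}+r₃ω₃e^{iθ₃}=r₄ω₄e^{iθ₄}.
Eliminating the other unknown: ω₄ = r₂ω₂ sin(θ₂−θ₃) / [r₄ sin(θ₄−θ₃)].
Numerator sine = +0.33710; denominator sine = -0.70339.
Result = 0.1112·22.24·(+0.33710) / (0.3606·(-0.70339)) = -3.2868 rad/s; magnitude 3.2868 rad/s.

3.29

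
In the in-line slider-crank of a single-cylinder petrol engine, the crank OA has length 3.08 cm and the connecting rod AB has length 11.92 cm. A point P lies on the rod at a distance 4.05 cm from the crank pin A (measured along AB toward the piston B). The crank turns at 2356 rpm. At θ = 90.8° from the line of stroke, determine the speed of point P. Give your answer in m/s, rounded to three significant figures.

7.59

ω = 246.7 rad/s.  Crank-pin speed |V_A| = rω = 7.599 m/s, perpendicular to OA.
Rod angle: sinφ = −(r/L) sinθ ⇒ φ = -14.973°; ω_rod = −rω cosθ/√(L²−r²sin²θ) = +0.92137 rad/s.
V_P = V_A + ω_rod × AP, with AP = 0.0405 m along the rod.
Components: V_Px = −rω sinθ − a·ω_rod·sinφ = -7.5886 m/s;  V_Py = rω cosθ + a·ω_rod·cosφ = -0.07005 m/s.
|V_P| = √(V_Px² + V_Py²) = 7.5889 m/s.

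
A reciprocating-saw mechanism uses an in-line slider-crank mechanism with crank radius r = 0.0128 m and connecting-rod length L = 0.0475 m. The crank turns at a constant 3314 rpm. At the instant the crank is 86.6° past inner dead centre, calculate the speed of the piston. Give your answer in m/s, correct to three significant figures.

ω = 2π·3314/60 = 347 rad/s
For an in-line slider-crank, x = r cosθ + √(L² − r² sin²θ), so v = −rω sinθ·[1 + r cosθ/√(L² − r² sin²θ)].
With r = 0.0128 m, L = 0.0475 m, θ = 86.6°: √(L² − r² sin²θ) = 0.045749 m.
v = −0.0128·347·0.99824·[1 + 0.0128·0.05931/0.045749] = -4.5079 m/s.
|v| = 4.5079 m/s.

4.51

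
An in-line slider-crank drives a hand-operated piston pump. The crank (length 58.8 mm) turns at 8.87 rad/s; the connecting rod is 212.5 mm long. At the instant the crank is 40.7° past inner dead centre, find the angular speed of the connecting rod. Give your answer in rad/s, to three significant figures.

1.89

ω = 8.87 rad/s
The rod makes angle φ with the slider axis where L sinφ = r sinθ; differentiating, L cosφ·φ̇ = r ω cosθ.
L cosφ = √(L² − r² sin²θ) = 0.20901 m.
|ω_rod| = r ω |cosθ| / √(L² − r² sin²θ) = 0.0588·8.87·0.75813/0.20901 = 1.8918 rad/s.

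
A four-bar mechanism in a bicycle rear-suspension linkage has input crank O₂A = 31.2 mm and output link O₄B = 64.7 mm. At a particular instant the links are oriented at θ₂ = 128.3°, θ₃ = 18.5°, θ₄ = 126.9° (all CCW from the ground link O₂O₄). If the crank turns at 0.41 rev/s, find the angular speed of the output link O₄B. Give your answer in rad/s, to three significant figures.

1.23

ω₂ = 2.576 rad/s (from 0.41 rev/s).
Differentiating the loop-closure r₂e^{iθ₂}+r₃e^{iθ₃}=r₁+r₄e^{iθ₄} gives r₂ω₂e^{iθ₂}+r₃ω₃e^{iθ₃}=r₄ω₄e^{iθ₄}.
Eliminating the other unknown: ω₄ = r₂ω₂ sin(θ₂−θ₃) / [r₄ sin(θ₄−θ₃)].
Numerator sine = +0.94088; denominator sine = +0.94888.
Result = 0.0312·2.576·(+0.94088) / (0.0647·(+0.94888)) = +1.2318 rad/s; magnitude 1.2318 rad/s.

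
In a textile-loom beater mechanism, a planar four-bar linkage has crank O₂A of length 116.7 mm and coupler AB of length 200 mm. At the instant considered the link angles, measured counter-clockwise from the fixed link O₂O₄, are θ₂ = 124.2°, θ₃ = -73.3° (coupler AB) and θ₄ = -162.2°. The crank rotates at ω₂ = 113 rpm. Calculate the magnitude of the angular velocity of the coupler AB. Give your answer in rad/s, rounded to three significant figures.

6.63

ω₂ = 11.83 rad/s (from 113 rpm).
Differentiating the loop-closure r₂e^{iθ₂}+r₃e^{iθ₃}=r₁+r₄e^{iθ₄} gives r₂ω₂e^{iθ₂}+r₃ω₃e^{iθ₃}=r₄ω₄e^{iθ₄}.
Eliminating the other unknown: ω₃ = r₂ω₂ sin(θ₄−θ₂) / [r₃ sin(θ₃−θ₄)].
Numerator sine = +0.95931; denominator sine = +0.99982.
Result = 0.1167·11.83·(+0.95931) / (0.2·(+0.99982)) = +6.625 rad/s; magnitude 6.625 rad/s.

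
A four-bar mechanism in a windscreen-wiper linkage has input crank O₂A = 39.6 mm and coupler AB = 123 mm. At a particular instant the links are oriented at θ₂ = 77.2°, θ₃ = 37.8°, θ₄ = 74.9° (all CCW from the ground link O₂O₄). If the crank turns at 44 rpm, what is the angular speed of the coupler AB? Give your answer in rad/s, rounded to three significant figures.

ω₂ = 4.608 rad/s (from 44 rpm).
Differentiating the loop-closure r₂e^{iθ₂}+r₃e^{iθ₃}=r₁+r₄e^{iθ₄} gives r₂ω₂e^{iθ₂}+r₃ω₃e^{iθ₃}=r₄ω₄e^{iθ₄}.
Eliminating the other unknown: ω₃ = r₂ω₂ sin(θ₄−θ₂) / [r₃ sin(θ₃−θ₄)].
Numerator sine = -0.04013; denominator sine = -0.60321.
Result = 0.0396·4.608·(-0.04013) / (0.123·(-0.60321)) = +0.098694 rad/s; magnitude 0.098694 rad/s.

0.0987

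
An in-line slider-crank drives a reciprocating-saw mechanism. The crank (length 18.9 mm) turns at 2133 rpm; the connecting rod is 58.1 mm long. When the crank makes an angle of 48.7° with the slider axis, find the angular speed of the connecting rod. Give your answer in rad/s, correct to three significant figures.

49.5

ω = 223.4 rad/s (converted from 2133 rpm).
The rod makes angle φ with the slider axis where L sinφ = r sinθ; differentiating, L cosφ·φ̇ = r ω cosθ.
L cosφ = √(L² − r² sin²θ) = 0.056338 m.
|ω_rod| = r ω |cosθ| / √(L² − r² sin²θ) = 0.0189·223.4·0.66000/0.056338 = 49.456 rad/s.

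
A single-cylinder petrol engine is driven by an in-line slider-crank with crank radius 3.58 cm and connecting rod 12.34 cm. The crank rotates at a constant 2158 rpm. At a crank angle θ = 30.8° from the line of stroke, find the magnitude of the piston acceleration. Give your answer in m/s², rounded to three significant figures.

1830

ω = 2π·2158/60 = 226 rad/s
x(θ) = r cosθ + √(L² − r² sin²θ); with ω constant, a = ω²·d²x/dθ².
d²x/dθ² = −r cosθ − r²(cos2θ)/√u − r⁴ sin²2θ/(4u^{3/2}),  u = L² − r² sin²θ = 0.0148915 m².
Substituting r = 0.0358 m, L = 0.1234 m, θ = 30.8°: d²x/dθ² = -0.035921 m.
a = ω²·d²x/dθ² = (226)²·(-0.035921) = -1834.5 m/s²;  |a| = 1834.5 m/s².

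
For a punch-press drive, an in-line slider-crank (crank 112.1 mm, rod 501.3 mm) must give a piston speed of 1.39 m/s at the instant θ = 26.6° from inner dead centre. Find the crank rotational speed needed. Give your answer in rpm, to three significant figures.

For an in-line slider-crank, |v_piston| = rω|sinθ|·[1 + r cosθ/√(L² − r² sin²θ)].
With r = 0.1121 m, L = 0.5013 m, θ = 26.6°: the bracketed kinematic factor |dx/dθ| = 0.060281 m.
ω = v/|dx/dθ| = 1.39/0.060281 = 23.059 rad/s.
N = 60ω/(2π) = 220.2 rpm.

220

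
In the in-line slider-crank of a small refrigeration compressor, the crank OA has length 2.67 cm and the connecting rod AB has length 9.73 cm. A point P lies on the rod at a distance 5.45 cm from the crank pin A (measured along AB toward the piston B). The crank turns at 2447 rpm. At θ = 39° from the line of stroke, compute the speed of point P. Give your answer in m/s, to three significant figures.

ω = 256.2 rad/s.  Crank-pin speed |V_A| = rω = 6.8419 m/s, perpendicular to OA.
Rod angle: sinφ = −(r/L) sinθ ⇒ φ = -9.944°; ω_rod = −rω cosθ/√(L²−r²sin²θ) = -55.48 rad/s.
V_P = V_A + ω_rod × AP, with AP = 0.0545 m along the rod.
Components: V_Px = −rω sinθ − a·ω_rod·sinφ = -4.8279 m/s;  V_Py = rω cosθ + a·ω_rod·cosφ = +2.3389 m/s.
|V_P| = √(V_Px² + V_Py²) = 5.3646 m/s.

5.36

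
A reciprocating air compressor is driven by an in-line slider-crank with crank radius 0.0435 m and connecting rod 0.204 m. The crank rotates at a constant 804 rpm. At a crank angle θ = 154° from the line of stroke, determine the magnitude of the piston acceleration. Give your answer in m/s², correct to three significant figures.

ω = 2π·804/60 = 84.19 rad/s
x(θ) = r cosθ + √(L² − r² sin²θ); with ω constant, a = ω²·d²x/dθ².
d²x/dθ² = −r cosθ − r²(cos2θ)/√u − r⁴ sin²2θ/(4u^{3/2}),  u = L² − r² sin²θ = 0.0412524 m².
Substituting r = 0.0435 m, L = 0.204 m, θ = 154°: d²x/dθ² = +0.033295 m.
a = ω²·d²x/dθ² = (84.19)²·(+0.033295) = +236.02 m/s²;  |a| = 236.02 m/s².

236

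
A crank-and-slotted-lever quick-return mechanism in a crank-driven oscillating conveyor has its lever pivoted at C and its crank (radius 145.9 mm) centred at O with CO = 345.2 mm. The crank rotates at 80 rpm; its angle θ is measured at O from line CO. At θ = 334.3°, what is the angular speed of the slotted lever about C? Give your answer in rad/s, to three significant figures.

ω = 8.378 rad/s (from 80 rpm).
Crank pin A relative to C: A = (d + r cosθ, r sinθ); lever angle φ = atan2(r sinθ, d + r cosθ).
Differentiating tanφ: φ̇ = rω(d cosθ + r)/(d² + r² + 2dr cosθ).
d² + r² + 2dr cosθ = |CA|² = 0.231215 m²;  d cosθ + r = +0.45695 m.
|ω_lever| = |0.1459·8.378·+0.45695| / 0.231215 = 2.4156 rad/s.

2.42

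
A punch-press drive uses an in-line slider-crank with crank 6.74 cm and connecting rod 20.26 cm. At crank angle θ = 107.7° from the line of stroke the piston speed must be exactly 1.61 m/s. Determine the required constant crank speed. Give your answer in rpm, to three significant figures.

268

For an in-line slider-crank, |v_piston| = rω|sinθ|·[1 + r cosθ/√(L² − r² sin²θ)].
With r = 0.0674 m, L = 0.2026 m, θ = 107.7°: the bracketed kinematic factor |dx/dθ| = 0.057362 m.
ω = v/|dx/dθ| = 1.61/0.057362 = 28.067 rad/s.
N = 60ω/(2π) = 268.02 rpm.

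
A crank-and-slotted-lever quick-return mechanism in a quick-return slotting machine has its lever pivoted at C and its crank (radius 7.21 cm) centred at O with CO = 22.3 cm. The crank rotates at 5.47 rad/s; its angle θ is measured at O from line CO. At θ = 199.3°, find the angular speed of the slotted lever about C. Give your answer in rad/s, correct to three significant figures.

ω = 5.47 rad/s
Crank pin A relative to C: A = (d + r cosθ, r sinθ); lever angle φ = atan2(r sinθ, d + r cosθ).
Differentiating tanφ: φ̇ = rω(d cosθ + r)/(d² + r² + 2dr cosθ).
d² + r² + 2dr cosθ = |CA|² = 0.024578 m²;  d cosθ + r = -0.13837 m.
|ω_lever| = |0.0721·5.47·-0.13837| / 0.024578 = 2.2203 rad/s.

2.22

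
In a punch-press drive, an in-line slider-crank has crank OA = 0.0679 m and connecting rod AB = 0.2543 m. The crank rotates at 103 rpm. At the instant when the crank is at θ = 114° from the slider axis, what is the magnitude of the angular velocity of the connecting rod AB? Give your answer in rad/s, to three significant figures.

1.21

ω = 10.79 rad/s (converted from 103 rpm).
The rod makes angle φ with the slider axis where L sinφ = r sinθ; differentiating, L cosφ·φ̇ = r ω cosθ.
L cosφ = √(L² − r² sin²θ) = 0.24662 m.
|ω_rod| = r ω |cosθ| / √(L² − r² sin²θ) = 0.0679·10.79·0.40674/0.24662 = 1.2079 rad/s.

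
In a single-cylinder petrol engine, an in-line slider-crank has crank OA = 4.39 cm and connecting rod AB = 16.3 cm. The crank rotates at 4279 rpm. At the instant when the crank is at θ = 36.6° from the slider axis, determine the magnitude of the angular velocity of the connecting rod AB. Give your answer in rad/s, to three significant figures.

ω = 448.1 rad/s (converted from 4279 rpm).
The rod makes angle φ with the slider axis where L sinφ = r sinθ; differentiating, L cosφ·φ̇ = r ω cosθ.
L cosφ = √(L² − r² sin²θ) = 0.16088 m.
|ω_rod| = r ω |cosθ| / √(L² − r² sin²θ) = 0.0439·448.1·0.80282/0.16088 = 98.161 rad/s.

98.2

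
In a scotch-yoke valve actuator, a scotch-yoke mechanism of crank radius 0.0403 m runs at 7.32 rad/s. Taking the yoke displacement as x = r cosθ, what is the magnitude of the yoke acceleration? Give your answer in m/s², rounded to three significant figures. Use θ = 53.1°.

1.30

ω = 7.32 rad/s
x = r cosθ ⇒ ẍ = −rω² cosθ (ω constant).
|a| = rω²|cosθ| = 0.0403·(7.32)²·|cos 53.1°| = 1.2965 m/s².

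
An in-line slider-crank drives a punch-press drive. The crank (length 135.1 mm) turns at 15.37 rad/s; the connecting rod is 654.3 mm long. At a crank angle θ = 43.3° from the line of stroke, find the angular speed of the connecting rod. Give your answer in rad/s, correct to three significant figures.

ω = 15.37 rad/s
The rod makes angle φ with the slider axis where L sinφ = r sinθ; differentiating, L cosφ·φ̇ = r ω cosθ.
L cosφ = √(L² − r² sin²θ) = 0.64771 m.
|ω_rod| = r ω |cosθ| / √(L² − r² sin²θ) = 0.1351·15.37·0.72777/0.64771 = 2.3332 rad/s.

2.33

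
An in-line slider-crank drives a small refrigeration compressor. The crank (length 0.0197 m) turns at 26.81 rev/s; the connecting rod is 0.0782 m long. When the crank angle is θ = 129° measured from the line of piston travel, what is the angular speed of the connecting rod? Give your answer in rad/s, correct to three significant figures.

27.2

ω = 168.5 rad/s (converted from 26.81 rev/s).
The rod makes angle φ with the slider axis where L sinφ = r sinθ; differentiating, L cosφ·φ̇ = r ω cosθ.
L cosφ = √(L² − r² sin²θ) = 0.076687 m.
|ω_rod| = r ω |cosθ| / √(L² − r² sin²θ) = 0.0197·168.5·0.62932/0.076687 = 27.233 rad/s.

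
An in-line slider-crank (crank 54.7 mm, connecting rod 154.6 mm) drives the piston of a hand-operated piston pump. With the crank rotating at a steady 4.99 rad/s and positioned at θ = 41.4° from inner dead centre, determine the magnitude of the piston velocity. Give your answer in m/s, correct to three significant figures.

0.230

ω = 4.99 rad/s
For an in-line slider-crank, x = r cosθ + √(L² − r² sin²θ), so v = −rω sinθ·[1 + r cosθ/√(L² − r² sin²θ)].
With r = 0.0547 m, L = 0.1546 m, θ = 41.4°: √(L² − r² sin²θ) = 0.15031 m.
v = −0.0547·4.99·0.66131·[1 + 0.0547·0.75011/0.15031] = -0.22978 m/s.
|v| = 0.22978 m/s.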